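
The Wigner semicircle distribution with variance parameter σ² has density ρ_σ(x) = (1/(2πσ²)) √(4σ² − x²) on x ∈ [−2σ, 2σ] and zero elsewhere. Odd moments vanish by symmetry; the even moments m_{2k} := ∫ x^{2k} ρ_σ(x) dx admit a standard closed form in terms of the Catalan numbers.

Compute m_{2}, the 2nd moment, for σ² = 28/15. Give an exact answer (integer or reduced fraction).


By the scaled semicircle moment identity, m_{2k} = σ^{2k} · C_k with k = 1.
C_1 = (1/(k+1)) · C(2k, k) = (1/2) · C(2, 1) = (1/2) · 2 = 1.
σ^{2k} = (σ²)^k = (28/15)^1 = 28/15.

Therefore m_{2} = σ^{2} · C_1 = (28/15) · 1 = 28/15.


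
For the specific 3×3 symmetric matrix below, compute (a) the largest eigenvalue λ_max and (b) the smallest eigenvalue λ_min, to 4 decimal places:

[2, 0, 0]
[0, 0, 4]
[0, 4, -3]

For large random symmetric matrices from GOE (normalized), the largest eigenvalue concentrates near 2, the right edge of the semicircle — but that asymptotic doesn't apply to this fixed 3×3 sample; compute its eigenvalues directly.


Since M is real symmetric, all three eigenvalues are real; they are the roots of det(λI − M) = λ³ − (tr M) λ² + s λ − det M, where s is the sum of the principal 2×2 minors.
tr M = 2 + 0 + (-3) = -1.
s = (2·0 − 0²) + (2·(-3) − 0²) + (0·(-3) − 4²) = 0 + (-6) + (-16) = -22.
det M (expand along row 1) = 2·(-16) − 0·0 + 0·0 = -32.
Characteristic polynomial: λ³ + λ² − 22λ + 32 = 0.
Substitute λ = y + (tr M)/3 = y − 0.333333 to remove the quadratic term: y³ + p·y + q = 0 with p = s − (tr M)²/3 = -22.333333 and q = −2(tr M)³/27 + (tr M)·s/3 − det M = 39.407407.
Three real roots ⇒ use the trigonometric (Viète) form: r = 2√(−p/3) = 5.456902, φ = arccos(3q/(p·r)) = arccos(-0.970062) = 2.896282 rad.
y_k = r·cos(φ/3 − 2πk/3) for k = 0, 1, 2 gives y = 3.105335, 2.333333, -5.438669.
λ_k = y_k − 0.333333 gives λ = 2.7720, 2.0000, -5.7720 (check: the sum is -1.0000 = tr M).

Hence λ_max = 2.7720 and λ_min = -5.7720.


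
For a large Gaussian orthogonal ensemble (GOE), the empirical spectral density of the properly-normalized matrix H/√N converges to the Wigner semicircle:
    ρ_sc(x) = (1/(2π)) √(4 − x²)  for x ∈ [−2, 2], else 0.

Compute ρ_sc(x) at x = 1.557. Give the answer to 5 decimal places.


ρ_sc(x) = (1/(2π)) √(4 − x²). With x = 1.557:
  4 − x² = 4 − (1.557)² = 4 − 2.424249 = 1.575751.
  √(4 − x²) = 1.255289.
  1/(2π) = 0.159155.
  ρ_sc(1.557) = 0.159155 · 1.255289 = 0.199785.

Rounded to 5 decimal places: ρ_sc(1.557) ≈ 0.19979.


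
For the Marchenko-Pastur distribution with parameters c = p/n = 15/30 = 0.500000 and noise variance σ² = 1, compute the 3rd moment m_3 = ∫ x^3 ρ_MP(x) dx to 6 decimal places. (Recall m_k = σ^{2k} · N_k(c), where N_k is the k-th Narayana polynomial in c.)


E[X³] = σ⁶ (1 + 3c + c²) (third MP moment). With σ² = 1 (so σ⁶ = 1) and c = 15/30 = 0.500000: E[X³] = 1 · (1 + 3·0.500000 + (0.500000)²) = 1 · 2.750000.

So E[X^3] = 2.750000.


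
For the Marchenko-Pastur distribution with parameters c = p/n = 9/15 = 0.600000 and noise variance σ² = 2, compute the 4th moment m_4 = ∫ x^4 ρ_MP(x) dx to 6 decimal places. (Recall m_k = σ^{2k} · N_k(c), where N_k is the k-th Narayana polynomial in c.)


E[X⁴] = σ⁸ (1 + 6c + 6c² + c³) (fourth MP moment). With σ² = 2 (so σ⁸ = 16) and c = 9/15 = 0.600000: E[X⁴] = 16 · (1 + 6·0.600000 + 6·(0.600000)² + (0.600000)³) = 16 · 6.976000.

So E[X^4] = 111.616000.


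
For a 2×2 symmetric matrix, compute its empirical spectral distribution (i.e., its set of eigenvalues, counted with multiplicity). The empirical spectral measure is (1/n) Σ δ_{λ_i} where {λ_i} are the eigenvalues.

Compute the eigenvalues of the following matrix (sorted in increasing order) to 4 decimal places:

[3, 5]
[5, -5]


Since M is real symmetric, both eigenvalues are real; they are the roots of det(λI − M) = λ² − (tr M) λ + det M.
tr M = 3 + (-5) = -2.
det M = 3·(-5) − 5² = -15 − 25 = -40.
Characteristic polynomial: λ² + 2λ − 40 = 0.
Discriminant Δ = (tr M)² − 4·det M = 4 − (-160) = 164; √Δ = 12.806248.
λ = (tr M ± √Δ)/2 = (-2 ± 12.806248)/2, giving (tr M − √Δ)/2 = -7.4031 and (tr M + √Δ)/2 = 5.4031.

Eigenvalues sorted in increasing order: [-7.4031, 5.4031].


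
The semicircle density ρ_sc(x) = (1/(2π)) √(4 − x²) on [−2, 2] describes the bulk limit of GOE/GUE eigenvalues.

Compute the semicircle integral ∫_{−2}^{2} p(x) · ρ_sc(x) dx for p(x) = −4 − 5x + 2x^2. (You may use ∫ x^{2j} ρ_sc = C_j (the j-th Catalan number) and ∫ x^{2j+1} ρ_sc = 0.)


Write p(x) = Σ a_i x^i, split into monomials and integrate each against ρ_sc separately.
Using ∫ x^{2j} ρ_sc = C_j = (1/(j+1)) C(2j, j) (Catalan numbers) and ∫ x^{2j+1} ρ_sc = 0 (odd monomials vanish by symmetry):
  i = 0 (even): a_0 · C_{0} = -4 · 1 = -4
  i = 1 (odd): ∫ x^1 ρ_sc = 0 (vanishes)
  i = 2 (even): a_2 · C_{1} = 2 · 1 = 2

Summing the contributions: ∫_{−2}^{2} p(x) ρ_sc(x) dx = (-4) + 2 = -2.


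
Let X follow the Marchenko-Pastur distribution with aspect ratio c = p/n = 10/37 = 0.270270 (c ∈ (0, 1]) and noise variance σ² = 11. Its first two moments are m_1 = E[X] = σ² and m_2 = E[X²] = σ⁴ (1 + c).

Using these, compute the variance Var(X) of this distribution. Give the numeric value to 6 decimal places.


m_1 = E[X] = σ² = 11, so m_1² = 121.
m_2 = E[X²] = σ⁴ (1 + c) = 121 · (1 + 0.270270) = 121 · 1.270270 = 153.702703.
(Note m_2 − m_1² simplifies to c · σ⁴ = 0.270270 · 121.)

Var(X) = m_2 − m_1² = 153.702703 − 121 = 32.702703.


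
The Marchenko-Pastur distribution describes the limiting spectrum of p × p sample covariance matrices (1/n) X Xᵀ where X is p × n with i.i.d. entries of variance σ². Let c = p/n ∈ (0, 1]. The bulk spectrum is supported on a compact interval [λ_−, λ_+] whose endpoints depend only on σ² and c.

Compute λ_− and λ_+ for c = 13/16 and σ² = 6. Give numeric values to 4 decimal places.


c = 13/16 = 0.812500; √c = 0.901388.
λ_− = σ² (1 − √c)² = 6 · (1 − 0.901388)² = 6 · (0.098612)² = 0.058346.
λ_+ = σ² (1 + √c)² = 6 · (1 + 0.901388)² = 6 · (1.901388)² = 21.691654.

Rounded to 4 decimal places: λ_− ≈ 0.0583, λ_+ ≈ 21.6917.


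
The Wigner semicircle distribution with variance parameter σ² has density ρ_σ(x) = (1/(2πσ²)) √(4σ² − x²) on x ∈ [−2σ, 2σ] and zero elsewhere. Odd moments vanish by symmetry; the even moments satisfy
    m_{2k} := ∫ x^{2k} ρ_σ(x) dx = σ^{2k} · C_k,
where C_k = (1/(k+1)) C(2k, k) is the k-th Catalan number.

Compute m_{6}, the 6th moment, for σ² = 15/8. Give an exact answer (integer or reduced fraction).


By the scaled semicircle moment identity, m_{2k} = σ^{2k} · C_k with k = 3.
C_3 = (1/(k+1)) · C(2k, k) = (1/4) · C(6, 3) = (1/4) · 20 = 5.
σ^{2k} = (σ²)^k = (15/8)^3 = 3375/512.

Therefore m_{6} = σ^{6} · C_3 = (3375/512) · 5 = 16875/512.


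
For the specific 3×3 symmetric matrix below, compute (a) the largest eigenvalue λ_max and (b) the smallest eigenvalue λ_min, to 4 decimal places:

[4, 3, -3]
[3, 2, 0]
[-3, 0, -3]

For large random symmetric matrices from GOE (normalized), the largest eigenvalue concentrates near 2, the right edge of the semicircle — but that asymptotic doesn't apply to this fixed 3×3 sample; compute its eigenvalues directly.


Since M is real symmetric, all three eigenvalues are real; they are the roots of det(λI − M) = λ³ − (tr M) λ² + s λ − det M, where s is the sum of the principal 2×2 minors.
tr M = 4 + 2 + (-3) = 3.
s = (4·2 − 3²) + (4·(-3) − (-3)²) + (2·(-3) − 0²) = -1 + (-21) + (-6) = -28.
det M (expand along row 1) = 4·(-6) − 3·(-9) + (-3)·6 = -15.
Characteristic polynomial: λ³ − 3λ² − 28λ + 15 = 0.
Substitute λ = y + (tr M)/3 = y + 1.000000 to remove the quadratic term: y³ + p·y + q = 0 with p = s − (tr M)²/3 = -31.000000 and q = −2(tr M)³/27 + (tr M)·s/3 − det M = -15.000000.
Three real roots ⇒ use the trigonometric (Viète) form: r = 2√(−p/3) = 6.429101, φ = arccos(3q/(p·r)) = arccos(0.225788) = 1.343045 rad.
y_k = r·cos(φ/3 − 2πk/3) for k = 0, 1, 2 gives y = 5.795533, -0.487611, -5.307922.
λ_k = y_k + 1.000000 gives λ = 6.7955, 0.5124, -4.3079 (check: the sum is 3.0000 = tr M).

Hence λ_max = 6.7955 and λ_min = -4.3079.


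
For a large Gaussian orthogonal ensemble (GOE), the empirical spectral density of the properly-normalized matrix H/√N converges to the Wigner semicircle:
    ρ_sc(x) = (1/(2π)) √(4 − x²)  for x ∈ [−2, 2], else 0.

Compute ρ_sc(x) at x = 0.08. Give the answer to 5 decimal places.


ρ_sc(x) = (1/(2π)) √(4 − x²). With x = 0.08:
  4 − x² = 4 − (0.08)² = 4 − 0.006400 = 3.993600.
  √(4 − x²) = 1.998399.
  1/(2π) = 0.159155.
  ρ_sc(0.08) = 0.159155 · 1.998399 = 0.318055.

Rounded to 5 decimal places: ρ_sc(0.08) ≈ 0.31806.


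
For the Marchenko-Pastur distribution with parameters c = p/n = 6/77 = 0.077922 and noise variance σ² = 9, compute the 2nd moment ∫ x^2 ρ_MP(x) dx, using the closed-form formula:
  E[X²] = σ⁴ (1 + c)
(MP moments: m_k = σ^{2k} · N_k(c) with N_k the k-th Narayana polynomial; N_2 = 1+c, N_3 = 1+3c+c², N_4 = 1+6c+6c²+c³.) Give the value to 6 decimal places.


E[X²] = σ⁴ (1 + c) (second MP moment). With σ² = 9 (so σ⁴ = 81) and c = 6/77 = 0.077922: E[X²] = 81 · (1 + 0.077922) = 81 · 1.077922.

So E[X^2] = 87.311688.


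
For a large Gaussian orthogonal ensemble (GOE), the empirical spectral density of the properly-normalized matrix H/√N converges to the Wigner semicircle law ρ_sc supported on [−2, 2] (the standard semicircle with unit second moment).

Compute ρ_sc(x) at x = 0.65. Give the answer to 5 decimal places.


ρ_sc(x) = (1/(2π)) √(4 − x²). With x = 0.65:
  4 − x² = 4 − (0.65)² = 4 − 0.422500 = 3.577500.
  √(4 − x²) = 1.891428.
  1/(2π) = 0.159155.
  ρ_sc(0.65) = 0.159155 · 1.891428 = 0.301030.

Rounded to 5 decimal places: ρ_sc(0.65) ≈ 0.30103.


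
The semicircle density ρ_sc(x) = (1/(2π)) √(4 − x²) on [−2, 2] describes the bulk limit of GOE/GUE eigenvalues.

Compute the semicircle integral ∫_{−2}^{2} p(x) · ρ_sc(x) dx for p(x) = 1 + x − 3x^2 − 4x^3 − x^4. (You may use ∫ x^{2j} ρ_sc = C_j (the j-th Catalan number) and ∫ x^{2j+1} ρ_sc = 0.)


Write p(x) = Σ a_i x^i, split into monomials and integrate each against ρ_sc separately.
Using ∫ x^{2j} ρ_sc = C_j = (1/(j+1)) C(2j, j) (Catalan numbers) and ∫ x^{2j+1} ρ_sc = 0 (odd monomials vanish by symmetry):
  i = 0 (even): a_0 · C_{0} = 1 · 1 = 1
  i = 1 (odd): ∫ x^1 ρ_sc = 0 (vanishes)
  i = 2 (even): a_2 · C_{1} = -3 · 1 = -3
  i = 3 (odd): ∫ x^3 ρ_sc = 0 (vanishes)
  i = 4 (even): a_4 · C_{2} = -1 · 2 = -2

Summing the contributions: ∫_{−2}^{2} p(x) ρ_sc(x) dx = 1 + (-3) + (-2) = -4.


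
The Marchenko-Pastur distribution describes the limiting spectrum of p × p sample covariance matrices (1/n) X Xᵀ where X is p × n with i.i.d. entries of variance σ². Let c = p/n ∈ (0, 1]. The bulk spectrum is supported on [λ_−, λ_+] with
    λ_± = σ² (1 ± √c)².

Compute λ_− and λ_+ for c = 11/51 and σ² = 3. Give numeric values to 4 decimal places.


c = 11/51 = 0.215686; √c = 0.464420.
λ_− = σ² (1 − √c)² = 3 · (1 − 0.464420)² = 3 · (0.535580)² = 0.860537.
λ_+ = σ² (1 + √c)² = 3 · (1 + 0.464420)² = 3 · (1.464420)² = 6.433581.

Rounded to 4 decimal places: λ_− ≈ 0.8605, λ_+ ≈ 6.4336.


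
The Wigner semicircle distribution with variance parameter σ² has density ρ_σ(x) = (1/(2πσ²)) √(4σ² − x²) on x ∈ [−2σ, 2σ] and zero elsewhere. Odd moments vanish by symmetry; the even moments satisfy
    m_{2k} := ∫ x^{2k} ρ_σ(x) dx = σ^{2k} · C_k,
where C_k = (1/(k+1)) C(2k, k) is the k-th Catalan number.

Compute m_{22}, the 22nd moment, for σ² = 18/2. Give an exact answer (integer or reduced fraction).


By the scaled semicircle moment identity, m_{2k} = σ^{2k} · C_k with k = 11.
C_11 = (1/(k+1)) · C(2k, k) = (1/12) · C(22, 11) = (1/12) · 705432 = 58786.
σ^{2k} = (σ²)^k = (18/2)^11 = 31381059609.

Therefore m_{22} = σ^{22} · C_11 = 31381059609 · 58786 = 1844766970174674.


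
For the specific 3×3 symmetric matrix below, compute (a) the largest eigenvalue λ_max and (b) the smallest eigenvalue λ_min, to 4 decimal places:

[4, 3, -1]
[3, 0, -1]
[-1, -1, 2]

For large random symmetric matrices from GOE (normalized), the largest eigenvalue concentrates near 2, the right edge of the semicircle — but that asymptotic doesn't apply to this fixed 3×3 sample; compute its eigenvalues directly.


Since M is real symmetric, all three eigenvalues are real; they are the roots of det(λI − M) = λ³ − (tr M) λ² + s λ − det M, where s is the sum of the principal 2×2 minors.
tr M = 4 + 0 + 2 = 6.
s = (4·0 − 3²) + (4·2 − (-1)²) + (0·2 − (-1)²) = -9 + 7 + (-1) = -3.
det M (expand along row 1) = 4·(-1) − 3·5 + (-1)·(-3) = -16.
Characteristic polynomial: λ³ − 6λ² − 3λ + 16 = 0.
Substitute λ = y + (tr M)/3 = y + 2.000000 to remove the quadratic term: y³ + p·y + q = 0 with p = s − (tr M)²/3 = -15.000000 and q = −2(tr M)³/27 + (tr M)·s/3 − det M = -6.000000.
Three real roots ⇒ use the trigonometric (Viète) form: r = 2√(−p/3) = 4.472136, φ = arccos(3q/(p·r)) = arccos(0.268328) = 1.299139 rad.
y_k = r·cos(φ/3 − 2πk/3) for k = 0, 1, 2 gives y = 4.059320, -0.404409, -3.654911.
λ_k = y_k + 2.000000 gives λ = 6.0593, 1.5956, -1.6549 (check: the sum is 6.0000 = tr M).

Hence λ_max = 6.0593 and λ_min = -1.6549.


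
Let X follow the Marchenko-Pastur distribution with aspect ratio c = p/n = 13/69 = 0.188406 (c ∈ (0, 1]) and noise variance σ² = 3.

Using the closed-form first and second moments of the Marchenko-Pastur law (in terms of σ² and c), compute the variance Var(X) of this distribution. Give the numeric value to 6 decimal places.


Recall the MP moments m_1 = E[X] = σ² and m_2 = E[X²] = σ⁴ (1 + c).
m_1 = E[X] = σ² = 3, so m_1² = 9.
m_2 = E[X²] = σ⁴ (1 + c) = 9 · (1 + 0.188406) = 9 · 1.188406 = 10.695652.
(Note m_2 − m_1² simplifies to c · σ⁴ = 0.188406 · 9.)

Var(X) = m_2 − m_1² = 10.695652 − 9 = 1.695652.


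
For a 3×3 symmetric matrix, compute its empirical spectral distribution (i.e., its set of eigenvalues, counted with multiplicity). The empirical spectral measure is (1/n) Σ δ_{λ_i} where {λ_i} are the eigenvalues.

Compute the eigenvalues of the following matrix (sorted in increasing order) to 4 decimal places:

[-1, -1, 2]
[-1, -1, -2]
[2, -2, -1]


Since M is real symmetric, all three eigenvalues are real; they are the roots of det(λI − M) = λ³ − (tr M) λ² + s λ − det M, where s is the sum of the principal 2×2 minors.
tr M = -1 + (-1) + (-1) = -3.
s = ((-1)·(-1) − (-1)²) + ((-1)·(-1) − 2²) + ((-1)·(-1) − (-2)²) = 0 + (-3) + (-3) = -6.
det M (expand along row 1) = (-1)·(-3) − (-1)·5 + 2·4 = 16.
Characteristic polynomial: λ³ + 3λ² − 6λ − 16 = 0.
Substitute λ = y + (tr M)/3 = y − 1.000000 to remove the quadratic term: y³ + p·y + q = 0 with p = s − (tr M)²/3 = -9.000000 and q = −2(tr M)³/27 + (tr M)·s/3 − det M = -8.000000.
Three real roots ⇒ use the trigonometric (Viète) form: r = 2√(−p/3) = 3.464102, φ = arccos(3q/(p·r)) = arccos(0.769800) = 0.692268 rad.
y_k = r·cos(φ/3 − 2πk/3) for k = 0, 1, 2 gives y = 3.372281, -1.000000, -2.372281.
λ_k = y_k − 1.000000 gives λ = 2.3723, -2.0000, -3.3723 (check: the sum is -3.0000 = tr M).

Eigenvalues sorted in increasing order: [-3.3723, -2.0000, 2.3723].


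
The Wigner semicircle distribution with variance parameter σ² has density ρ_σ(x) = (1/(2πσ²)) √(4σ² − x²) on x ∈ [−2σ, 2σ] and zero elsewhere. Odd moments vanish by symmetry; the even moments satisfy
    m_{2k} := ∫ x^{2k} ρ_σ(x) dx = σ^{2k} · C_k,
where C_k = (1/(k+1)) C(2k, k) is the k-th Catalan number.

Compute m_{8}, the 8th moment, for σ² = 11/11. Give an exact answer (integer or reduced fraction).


By the scaled semicircle moment identity, m_{2k} = σ^{2k} · C_k with k = 4.
C_4 = (1/(k+1)) · C(2k, k) = (1/5) · C(8, 4) = (1/5) · 70 = 14.
σ^{2k} = (σ²)^k = (11/11)^4 = 1.

Therefore m_{8} = σ^{8} · C_4 = 1 · 14 = 14.


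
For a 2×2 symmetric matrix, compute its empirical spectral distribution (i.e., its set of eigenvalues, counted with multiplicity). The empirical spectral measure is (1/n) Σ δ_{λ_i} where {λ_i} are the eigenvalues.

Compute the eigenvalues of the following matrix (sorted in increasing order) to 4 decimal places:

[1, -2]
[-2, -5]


Since M is real symmetric, both eigenvalues are real; they are the roots of det(λI − M) = λ² − (tr M) λ + det M.
tr M = 1 + (-5) = -4.
det M = 1·(-5) − (-2)² = -5 − 4 = -9.
Characteristic polynomial: λ² + 4λ − 9 = 0.
Discriminant Δ = (tr M)² − 4·det M = 16 − (-36) = 52; √Δ = 7.211103.
λ = (tr M ± √Δ)/2 = (-4 ± 7.211103)/2, giving (tr M − √Δ)/2 = -5.6056 and (tr M + √Δ)/2 = 1.6056.

Eigenvalues sorted in increasing order: [-5.6056, 1.6056].


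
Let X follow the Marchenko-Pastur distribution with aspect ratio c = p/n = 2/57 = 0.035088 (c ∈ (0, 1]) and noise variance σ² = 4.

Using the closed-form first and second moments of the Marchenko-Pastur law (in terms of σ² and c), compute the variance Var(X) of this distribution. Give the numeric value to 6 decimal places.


Recall the MP moments m_1 = E[X] = σ² and m_2 = E[X²] = σ⁴ (1 + c).
m_1 = E[X] = σ² = 4, so m_1² = 16.
m_2 = E[X²] = σ⁴ (1 + c) = 16 · (1 + 0.035088) = 16 · 1.035088 = 16.561404.
(Note m_2 − m_1² simplifies to c · σ⁴ = 0.035088 · 16.)

Var(X) = m_2 − m_1² = 16.561404 − 16 = 0.561404.


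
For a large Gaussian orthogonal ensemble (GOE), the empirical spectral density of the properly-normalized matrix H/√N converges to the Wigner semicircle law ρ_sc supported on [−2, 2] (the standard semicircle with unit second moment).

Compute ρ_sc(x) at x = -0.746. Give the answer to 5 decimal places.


ρ_sc(x) = (1/(2π)) √(4 − x²). With x = -0.746:
  4 − x² = 4 − (-0.746)² = 4 − 0.556516 = 3.443484.
  √(4 − x²) = 1.855663.
  1/(2π) = 0.159155.
  ρ_sc(-0.746) = 0.159155 · 1.855663 = 0.295338.

Rounded to 5 decimal places: ρ_sc(-0.746) ≈ 0.29534.


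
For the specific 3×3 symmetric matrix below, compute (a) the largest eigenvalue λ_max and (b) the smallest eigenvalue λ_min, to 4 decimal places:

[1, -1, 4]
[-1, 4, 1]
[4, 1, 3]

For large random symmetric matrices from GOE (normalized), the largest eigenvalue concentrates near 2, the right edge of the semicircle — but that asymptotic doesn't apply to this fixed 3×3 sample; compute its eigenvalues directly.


Since M is real symmetric, all three eigenvalues are real; they are the roots of det(λI − M) = λ³ − (tr M) λ² + s λ − det M, where s is the sum of the principal 2×2 minors.
tr M = 1 + 4 + 3 = 8.
s = (1·4 − (-1)²) + (1·3 − 4²) + (4·3 − 1²) = 3 + (-13) + 11 = 1.
det M (expand along row 1) = 1·11 − (-1)·(-7) + 4·(-17) = -64.
Characteristic polynomial: λ³ − 8λ² + λ + 64 = 0.
Substitute λ = y + (tr M)/3 = y + 2.666667 to remove the quadratic term: y³ + p·y + q = 0 with p = s − (tr M)²/3 = -20.333333 and q = −2(tr M)³/27 + (tr M)·s/3 − det M = 28.740741.
Three real roots ⇒ use the trigonometric (Viète) form: r = 2√(−p/3) = 5.206833, φ = arccos(3q/(p·r)) = arccos(-0.814399) = 2.522488 rad.
y_k = r·cos(φ/3 − 2πk/3) for k = 0, 1, 2 gives y = 3.472150, 1.624202, -5.096352.
λ_k = y_k + 2.666667 gives λ = 6.1388, 4.2909, -2.4297 (check: the sum is 8.0000 = tr M).

Hence λ_max = 6.1388 and λ_min = -2.4297.


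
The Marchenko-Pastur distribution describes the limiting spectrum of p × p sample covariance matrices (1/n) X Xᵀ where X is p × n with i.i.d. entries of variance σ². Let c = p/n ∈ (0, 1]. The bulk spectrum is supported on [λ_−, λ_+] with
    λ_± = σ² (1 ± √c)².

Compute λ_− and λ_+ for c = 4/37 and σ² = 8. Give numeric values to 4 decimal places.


c = 4/37 = 0.108108; √c = 0.328798.
λ_− = σ² (1 − √c)² = 8 · (1 − 0.328798)² = 8 · (0.671202)² = 3.604097.
λ_+ = σ² (1 + √c)² = 8 · (1 + 0.328798)² = 8 · (1.328798)² = 14.125632.

Rounded to 4 decimal places: λ_− ≈ 3.6041, λ_+ ≈ 14.1256.


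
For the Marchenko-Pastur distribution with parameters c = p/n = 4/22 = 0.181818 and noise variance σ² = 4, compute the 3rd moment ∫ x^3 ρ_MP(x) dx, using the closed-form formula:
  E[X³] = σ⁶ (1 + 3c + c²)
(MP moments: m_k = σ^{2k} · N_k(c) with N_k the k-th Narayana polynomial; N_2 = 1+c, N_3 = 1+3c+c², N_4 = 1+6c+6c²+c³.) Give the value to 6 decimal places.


E[X³] = σ⁶ (1 + 3c + c²) (third MP moment). With σ² = 4 (so σ⁶ = 64) and c = 4/22 = 0.181818: E[X³] = 64 · (1 + 3·0.181818 + (0.181818)²) = 64 · 1.578512.

So E[X^3] = 101.024793.


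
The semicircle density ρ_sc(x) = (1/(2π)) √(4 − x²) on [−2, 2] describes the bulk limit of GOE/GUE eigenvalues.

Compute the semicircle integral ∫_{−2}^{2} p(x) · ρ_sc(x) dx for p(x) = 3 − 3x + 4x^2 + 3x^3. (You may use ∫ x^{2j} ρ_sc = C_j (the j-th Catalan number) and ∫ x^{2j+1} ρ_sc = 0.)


Write p(x) = Σ a_i x^i, split into monomials and integrate each against ρ_sc separately.
Using ∫ x^{2j} ρ_sc = C_j = (1/(j+1)) C(2j, j) (Catalan numbers) and ∫ x^{2j+1} ρ_sc = 0 (odd monomials vanish by symmetry):
  i = 0 (even): a_0 · C_{0} = 3 · 1 = 3
  i = 1 (odd): ∫ x^1 ρ_sc = 0 (vanishes)
  i = 2 (even): a_2 · C_{1} = 4 · 1 = 4
  i = 3 (odd): ∫ x^3 ρ_sc = 0 (vanishes)

Summing the contributions: ∫_{−2}^{2} p(x) ρ_sc(x) dx = 3 + 4 = 7.


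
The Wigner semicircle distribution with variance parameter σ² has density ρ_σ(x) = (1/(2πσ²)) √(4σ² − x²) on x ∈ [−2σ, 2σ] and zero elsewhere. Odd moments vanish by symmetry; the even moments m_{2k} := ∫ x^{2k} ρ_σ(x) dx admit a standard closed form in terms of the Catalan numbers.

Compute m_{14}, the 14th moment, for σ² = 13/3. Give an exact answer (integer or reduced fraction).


By the scaled semicircle moment identity, m_{2k} = σ^{2k} · C_k with k = 7.
C_7 = (1/(k+1)) · C(2k, k) = (1/8) · C(14, 7) = (1/8) · 3432 = 429.
σ^{2k} = (σ²)^k = (13/3)^7 = 62748517/2187.

Therefore m_{14} = σ^{14} · C_7 = (62748517/2187) · 429 = 8973037931/729.


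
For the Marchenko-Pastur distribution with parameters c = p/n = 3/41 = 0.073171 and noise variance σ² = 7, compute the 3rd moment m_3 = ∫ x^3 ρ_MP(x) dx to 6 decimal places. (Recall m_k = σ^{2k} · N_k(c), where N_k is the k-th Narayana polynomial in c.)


E[X³] = σ⁶ (1 + 3c + c²) (third MP moment). With σ² = 7 (so σ⁶ = 343) and c = 3/41 = 0.073171: E[X³] = 343 · (1 + 3·0.073171 + (0.073171)²) = 343 · 1.224866.

So E[X^3] = 420.129090.


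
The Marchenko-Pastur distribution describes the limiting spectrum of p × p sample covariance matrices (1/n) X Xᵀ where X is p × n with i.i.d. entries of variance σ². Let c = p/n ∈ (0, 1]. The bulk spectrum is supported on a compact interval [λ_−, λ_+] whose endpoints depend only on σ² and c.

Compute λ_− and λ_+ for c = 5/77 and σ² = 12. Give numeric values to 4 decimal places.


c = 5/77 = 0.064935; √c = 0.254824.
λ_− = σ² (1 − √c)² = 12 · (1 − 0.254824)² = 12 · (0.745176)² = 6.663454.
λ_+ = σ² (1 + √c)² = 12 · (1 + 0.254824)² = 12 · (1.254824)² = 18.894987.

Rounded to 4 decimal places: λ_− ≈ 6.6635, λ_+ ≈ 18.8950.


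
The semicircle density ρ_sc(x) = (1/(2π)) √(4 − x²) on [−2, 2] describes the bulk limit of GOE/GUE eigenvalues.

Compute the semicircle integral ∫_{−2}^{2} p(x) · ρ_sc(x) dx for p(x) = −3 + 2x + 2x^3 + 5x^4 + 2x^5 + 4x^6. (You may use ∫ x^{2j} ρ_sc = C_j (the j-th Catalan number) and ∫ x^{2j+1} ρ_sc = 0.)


Write p(x) = Σ a_i x^i, split into monomials and integrate each against ρ_sc separately.
Using ∫ x^{2j} ρ_sc = C_j = (1/(j+1)) C(2j, j) (Catalan numbers) and ∫ x^{2j+1} ρ_sc = 0 (odd monomials vanish by symmetry):
  i = 0 (even): a_0 · C_{0} = -3 · 1 = -3
  i = 1 (odd): ∫ x^1 ρ_sc = 0 (vanishes)
  i = 3 (odd): ∫ x^3 ρ_sc = 0 (vanishes)
  i = 4 (even): a_4 · C_{2} = 5 · 2 = 10
  i = 5 (odd): ∫ x^5 ρ_sc = 0 (vanishes)
  i = 6 (even): a_6 · C_{3} = 4 · 5 = 20

Summing the contributions: ∫_{−2}^{2} p(x) ρ_sc(x) dx = (-3) + 10 + 20 = 27.


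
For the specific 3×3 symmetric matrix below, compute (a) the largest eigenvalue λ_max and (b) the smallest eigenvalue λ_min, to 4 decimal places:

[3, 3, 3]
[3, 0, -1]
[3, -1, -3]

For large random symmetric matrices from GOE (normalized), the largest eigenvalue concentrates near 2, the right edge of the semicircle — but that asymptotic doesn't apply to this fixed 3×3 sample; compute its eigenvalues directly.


Since M is real symmetric, all three eigenvalues are real; they are the roots of det(λI − M) = λ³ − (tr M) λ² + s λ − det M, where s is the sum of the principal 2×2 minors.
tr M = 3 + 0 + (-3) = 0.
s = (3·0 − 3²) + (3·(-3) − 3²) + (0·(-3) − (-1)²) = -9 + (-18) + (-1) = -28.
det M (expand along row 1) = 3·(-1) − 3·(-6) + 3·(-3) = 6.
Characteristic polynomial: λ³ − 28λ − 6 = 0.
Substitute λ = y + (tr M)/3 = y + 0.000000 to remove the quadratic term: y³ + p·y + q = 0 with p = s − (tr M)²/3 = -28.000000 and q = −2(tr M)³/27 + (tr M)·s/3 − det M = -6.000000.
Three real roots ⇒ use the trigonometric (Viète) form: r = 2√(−p/3) = 6.110101, φ = arccos(3q/(p·r)) = arccos(0.105212) = 1.465389 rad.
y_k = r·cos(φ/3 − 2πk/3) for k = 0, 1, 2 gives y = 5.395556, -0.214639, -5.180917.
λ_k = y_k + 0.000000 gives λ = 5.3956, -0.2146, -5.1809 (check: the sum is 0.0000 = tr M).

Hence λ_max = 5.3956 and λ_min = -5.1809.


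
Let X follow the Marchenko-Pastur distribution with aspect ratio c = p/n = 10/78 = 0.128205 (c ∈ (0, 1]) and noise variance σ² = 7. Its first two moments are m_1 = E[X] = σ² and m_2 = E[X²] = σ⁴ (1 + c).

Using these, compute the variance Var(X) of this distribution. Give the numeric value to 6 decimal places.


m_1 = E[X] = σ² = 7, so m_1² = 49.
m_2 = E[X²] = σ⁴ (1 + c) = 49 · (1 + 0.128205) = 49 · 1.128205 = 55.282051.
(Note m_2 − m_1² simplifies to c · σ⁴ = 0.128205 · 49.)

Var(X) = m_2 − m_1² = 55.282051 − 49 = 6.282051.


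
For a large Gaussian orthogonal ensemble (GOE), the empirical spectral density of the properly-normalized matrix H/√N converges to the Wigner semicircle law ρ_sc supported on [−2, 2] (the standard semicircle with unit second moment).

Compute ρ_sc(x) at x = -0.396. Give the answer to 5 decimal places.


ρ_sc(x) = (1/(2π)) √(4 − x²). With x = -0.396:
  4 − x² = 4 − (-0.396)² = 4 − 0.156816 = 3.843184.
  √(4 − x²) = 1.960404.
  1/(2π) = 0.159155.
  ρ_sc(-0.396) = 0.159155 · 1.960404 = 0.312008.

Rounded to 5 decimal places: ρ_sc(-0.396) ≈ 0.31201.


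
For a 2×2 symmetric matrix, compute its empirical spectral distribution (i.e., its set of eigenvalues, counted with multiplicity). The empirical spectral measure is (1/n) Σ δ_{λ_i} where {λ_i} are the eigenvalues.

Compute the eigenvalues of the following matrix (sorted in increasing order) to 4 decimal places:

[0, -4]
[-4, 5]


Since M is real symmetric, both eigenvalues are real; they are the roots of det(λI − M) = λ² − (tr M) λ + det M.
tr M = 0 + 5 = 5.
det M = 0·5 − (-4)² = 0 − 16 = -16.
Characteristic polynomial: λ² − 5λ − 16 = 0.
Discriminant Δ = (tr M)² − 4·det M = 25 − (-64) = 89; √Δ = 9.433981.
λ = (tr M ± √Δ)/2 = (5 ± 9.433981)/2, giving (tr M − √Δ)/2 = -2.2170 and (tr M + √Δ)/2 = 7.2170.

Eigenvalues sorted in increasing order: [-2.2170, 7.2170].


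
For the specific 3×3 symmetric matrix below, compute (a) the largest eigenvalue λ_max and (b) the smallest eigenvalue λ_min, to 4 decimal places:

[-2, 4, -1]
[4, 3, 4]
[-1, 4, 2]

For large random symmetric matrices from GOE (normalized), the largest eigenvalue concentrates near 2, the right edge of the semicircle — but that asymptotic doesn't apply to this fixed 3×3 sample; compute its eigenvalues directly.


Since M is real symmetric, all three eigenvalues are real; they are the roots of det(λI − M) = λ³ − (tr M) λ² + s λ − det M, where s is the sum of the principal 2×2 minors.
tr M = -2 + 3 + 2 = 3.
s = ((-2)·3 − 4²) + ((-2)·2 − (-1)²) + (3·2 − 4²) = -22 + (-5) + (-10) = -37.
det M (expand along row 1) = (-2)·(-10) − 4·12 + (-1)·19 = -47.
Characteristic polynomial: λ³ − 3λ² − 37λ + 47 = 0.
Substitute λ = y + (tr M)/3 = y + 1.000000 to remove the quadratic term: y³ + p·y + q = 0 with p = s − (tr M)²/3 = -40.000000 and q = −2(tr M)³/27 + (tr M)·s/3 − det M = 8.000000.
Three real roots ⇒ use the trigonometric (Viète) form: r = 2√(−p/3) = 7.302967, φ = arccos(3q/(p·r)) = arccos(-0.082158) = 1.653047 rad.
y_k = r·cos(φ/3 − 2πk/3) for k = 0, 1, 2 gives y = 6.222078, 0.200201, -6.422279.
λ_k = y_k + 1.000000 gives λ = 7.2221, 1.2002, -5.4223 (check: the sum is 3.0000 = tr M).

Hence λ_max = 7.2221 and λ_min = -5.4223.


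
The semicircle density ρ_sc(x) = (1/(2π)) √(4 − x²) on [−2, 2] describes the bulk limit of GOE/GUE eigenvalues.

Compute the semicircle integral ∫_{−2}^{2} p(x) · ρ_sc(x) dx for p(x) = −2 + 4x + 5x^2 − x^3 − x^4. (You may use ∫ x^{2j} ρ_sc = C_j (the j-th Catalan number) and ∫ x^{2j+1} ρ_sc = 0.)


Write p(x) = Σ a_i x^i, split into monomials and integrate each against ρ_sc separately.
Using ∫ x^{2j} ρ_sc = C_j = (1/(j+1)) C(2j, j) (Catalan numbers) and ∫ x^{2j+1} ρ_sc = 0 (odd monomials vanish by symmetry):
  i = 0 (even): a_0 · C_{0} = -2 · 1 = -2
  i = 1 (odd): ∫ x^1 ρ_sc = 0 (vanishes)
  i = 2 (even): a_2 · C_{1} = 5 · 1 = 5
  i = 3 (odd): ∫ x^3 ρ_sc = 0 (vanishes)
  i = 4 (even): a_4 · C_{2} = -1 · 2 = -2

Summing the contributions: ∫_{−2}^{2} p(x) ρ_sc(x) dx = (-2) + 5 + (-2) = 1.


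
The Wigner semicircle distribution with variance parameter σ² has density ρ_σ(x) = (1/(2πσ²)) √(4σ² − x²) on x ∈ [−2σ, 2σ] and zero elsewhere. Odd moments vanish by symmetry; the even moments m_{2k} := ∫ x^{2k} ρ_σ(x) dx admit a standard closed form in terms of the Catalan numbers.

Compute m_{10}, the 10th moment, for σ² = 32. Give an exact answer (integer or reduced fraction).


By the scaled semicircle moment identity, m_{2k} = σ^{2k} · C_k with k = 5.
C_5 = (1/(k+1)) · C(2k, k) = (1/6) · C(10, 5) = (1/6) · 252 = 42.
σ^{2k} = (σ²)^k = (32)^5 = 33554432.

Therefore m_{10} = σ^{10} · C_5 = 33554432 · 42 = 1409286144.


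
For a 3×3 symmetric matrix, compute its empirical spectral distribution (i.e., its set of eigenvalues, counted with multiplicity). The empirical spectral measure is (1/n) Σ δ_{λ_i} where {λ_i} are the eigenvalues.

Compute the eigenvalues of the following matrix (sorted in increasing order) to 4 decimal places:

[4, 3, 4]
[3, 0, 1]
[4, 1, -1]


Since M is real symmetric, all three eigenvalues are real; they are the roots of det(λI − M) = λ³ − (tr M) λ² + s λ − det M, where s is the sum of the principal 2×2 minors.
tr M = 4 + 0 + (-1) = 3.
s = (4·0 − 3²) + (4·(-1) − 4²) + (0·(-1) − 1²) = -9 + (-20) + (-1) = -30.
det M (expand along row 1) = 4·(-1) − 3·(-7) + 4·3 = 29.
Characteristic polynomial: λ³ − 3λ² − 30λ − 29 = 0.
Substitute λ = y + (tr M)/3 = y + 1.000000 to remove the quadratic term: y³ + p·y + q = 0 with p = s − (tr M)²/3 = -33.000000 and q = −2(tr M)³/27 + (tr M)·s/3 − det M = -61.000000.
Three real roots ⇒ use the trigonometric (Viète) form: r = 2√(−p/3) = 6.633250, φ = arccos(3q/(p·r)) = arccos(0.836009) = 0.580828 rad.
y_k = r·cos(φ/3 − 2πk/3) for k = 0, 1, 2 gives y = 6.509315, -2.149393, -4.359923.
λ_k = y_k + 1.000000 gives λ = 7.5093, -1.1494, -3.3599 (check: the sum is 3.0000 = tr M).

Eigenvalues sorted in increasing order: [-3.3599, -1.1494, 7.5093].


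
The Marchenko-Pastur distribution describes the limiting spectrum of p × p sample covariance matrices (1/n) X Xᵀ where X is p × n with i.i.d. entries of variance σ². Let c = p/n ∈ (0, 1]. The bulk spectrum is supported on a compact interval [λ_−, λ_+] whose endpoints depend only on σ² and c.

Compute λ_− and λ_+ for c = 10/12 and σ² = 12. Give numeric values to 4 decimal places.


c = 10/12 = 0.833333; √c = 0.912871.
λ_− = σ² (1 − √c)² = 12 · (1 − 0.912871)² = 12 · (0.087129)² = 0.091098.
λ_+ = σ² (1 + √c)² = 12 · (1 + 0.912871)² = 12 · (1.912871)² = 43.908902.

Rounded to 4 decimal places: λ_− ≈ 0.0911, λ_+ ≈ 43.9089.


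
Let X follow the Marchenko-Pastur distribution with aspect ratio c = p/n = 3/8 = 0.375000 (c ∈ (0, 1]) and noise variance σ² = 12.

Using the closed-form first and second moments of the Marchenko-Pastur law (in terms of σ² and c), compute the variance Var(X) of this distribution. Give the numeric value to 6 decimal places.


Recall the MP moments m_1 = E[X] = σ² and m_2 = E[X²] = σ⁴ (1 + c).
m_1 = E[X] = σ² = 12, so m_1² = 144.
m_2 = E[X²] = σ⁴ (1 + c) = 144 · (1 + 0.375000) = 144 · 1.375000 = 198.000000.
(Note m_2 − m_1² simplifies to c · σ⁴ = 0.375000 · 144.)

Var(X) = m_2 − m_1² = 198.000000 − 144 = 54.000000.


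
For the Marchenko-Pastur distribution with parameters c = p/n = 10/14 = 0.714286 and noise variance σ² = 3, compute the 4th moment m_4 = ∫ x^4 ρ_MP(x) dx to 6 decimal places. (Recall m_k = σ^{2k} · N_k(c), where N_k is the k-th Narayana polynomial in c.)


E[X⁴] = σ⁸ (1 + 6c + 6c² + c³) (fourth MP moment). With σ² = 3 (so σ⁸ = 81) and c = 10/14 = 0.714286: E[X⁴] = 81 · (1 + 6·0.714286 + 6·(0.714286)² + (0.714286)³) = 81 · 8.711370.

So E[X^4] = 705.620991.


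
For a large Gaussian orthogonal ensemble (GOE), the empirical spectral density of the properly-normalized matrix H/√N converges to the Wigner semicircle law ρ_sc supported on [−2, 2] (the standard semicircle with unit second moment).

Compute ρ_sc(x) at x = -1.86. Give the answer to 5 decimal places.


ρ_sc(x) = (1/(2π)) √(4 − x²). With x = -1.86:
  4 − x² = 4 − (-1.86)² = 4 − 3.459600 = 0.540400.
  √(4 − x²) = 0.735119.
  1/(2π) = 0.159155.
  ρ_sc(-1.86) = 0.159155 · 0.735119 = 0.116998.

Rounded to 5 decimal places: ρ_sc(-1.86) ≈ 0.11700.


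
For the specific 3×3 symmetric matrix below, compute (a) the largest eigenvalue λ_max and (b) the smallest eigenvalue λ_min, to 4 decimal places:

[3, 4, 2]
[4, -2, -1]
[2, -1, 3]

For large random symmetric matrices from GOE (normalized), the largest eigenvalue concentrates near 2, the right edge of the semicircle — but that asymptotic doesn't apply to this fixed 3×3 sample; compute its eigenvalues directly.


Since M is real symmetric, all three eigenvalues are real; they are the roots of det(λI − M) = λ³ − (tr M) λ² + s λ − det M, where s is the sum of the principal 2×2 minors.
tr M = 3 + (-2) + 3 = 4.
s = (3·(-2) − 4²) + (3·3 − 2²) + ((-2)·3 − (-1)²) = -22 + 5 + (-7) = -24.
det M (expand along row 1) = 3·(-7) − 4·14 + 2·0 = -77.
Characteristic polynomial: λ³ − 4λ² − 24λ + 77 = 0.
Substitute λ = y + (tr M)/3 = y + 1.333333 to remove the quadratic term: y³ + p·y + q = 0 with p = s − (tr M)²/3 = -29.333333 and q = −2(tr M)³/27 + (tr M)·s/3 − det M = 40.259259.
Three real roots ⇒ use the trigonometric (Viète) form: r = 2√(−p/3) = 6.253888, φ = arccos(3q/(p·r)) = arccos(-0.658378) = 2.289459 rad.
y_k = r·cos(φ/3 − 2πk/3) for k = 0, 1, 2 gives y = 4.519437, 1.483857, -6.003293.
λ_k = y_k + 1.333333 gives λ = 5.8528, 2.8172, -4.6700 (check: the sum is 4.0000 = tr M).

Hence λ_max = 5.8528 and λ_min = -4.6700.


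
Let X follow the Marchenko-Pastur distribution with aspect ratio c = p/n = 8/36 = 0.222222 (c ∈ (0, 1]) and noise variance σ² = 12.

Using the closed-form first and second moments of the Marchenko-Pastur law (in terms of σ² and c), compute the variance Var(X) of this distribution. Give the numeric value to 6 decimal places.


Recall the MP moments m_1 = E[X] = σ² and m_2 = E[X²] = σ⁴ (1 + c).
m_1 = E[X] = σ² = 12, so m_1² = 144.
m_2 = E[X²] = σ⁴ (1 + c) = 144 · (1 + 0.222222) = 144 · 1.222222 = 176.000000.
(Note m_2 − m_1² simplifies to c · σ⁴ = 0.222222 · 144.)

Var(X) = m_2 − m_1² = 176.000000 − 144 = 32.000000.


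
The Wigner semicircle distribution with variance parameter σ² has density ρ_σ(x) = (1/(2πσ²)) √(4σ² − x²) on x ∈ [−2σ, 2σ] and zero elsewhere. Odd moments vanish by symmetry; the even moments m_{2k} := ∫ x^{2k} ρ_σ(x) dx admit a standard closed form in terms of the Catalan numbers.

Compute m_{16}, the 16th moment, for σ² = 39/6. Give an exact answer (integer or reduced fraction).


By the scaled semicircle moment identity, m_{2k} = σ^{2k} · C_k with k = 8.
C_8 = (1/(k+1)) · C(2k, k) = (1/9) · C(16, 8) = (1/9) · 12870 = 1430.
σ^{2k} = (σ²)^k = (39/6)^8 = 815730721/256.

Therefore m_{16} = σ^{16} · C_8 = (815730721/256) · 1430 = 583247465515/128.


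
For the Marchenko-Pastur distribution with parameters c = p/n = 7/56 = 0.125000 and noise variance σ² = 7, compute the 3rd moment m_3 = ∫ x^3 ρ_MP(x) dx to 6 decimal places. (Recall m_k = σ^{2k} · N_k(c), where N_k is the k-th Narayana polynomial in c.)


E[X³] = σ⁶ (1 + 3c + c²) (third MP moment). With σ² = 7 (so σ⁶ = 343) and c = 7/56 = 0.125000: E[X³] = 343 · (1 + 3·0.125000 + (0.125000)²) = 343 · 1.390625.

So E[X^3] = 476.984375.


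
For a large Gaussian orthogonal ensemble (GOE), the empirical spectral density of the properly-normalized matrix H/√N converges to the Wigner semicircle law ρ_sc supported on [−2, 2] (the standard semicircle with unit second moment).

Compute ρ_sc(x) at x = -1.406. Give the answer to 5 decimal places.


ρ_sc(x) = (1/(2π)) √(4 − x²). With x = -1.406:
  4 − x² = 4 − (-1.406)² = 4 − 1.976836 = 2.023164.
  √(4 − x²) = 1.422380.
  1/(2π) = 0.159155.
  ρ_sc(-1.406) = 0.159155 · 1.422380 = 0.226379.

Rounded to 5 decimal places: ρ_sc(-1.406) ≈ 0.22638.


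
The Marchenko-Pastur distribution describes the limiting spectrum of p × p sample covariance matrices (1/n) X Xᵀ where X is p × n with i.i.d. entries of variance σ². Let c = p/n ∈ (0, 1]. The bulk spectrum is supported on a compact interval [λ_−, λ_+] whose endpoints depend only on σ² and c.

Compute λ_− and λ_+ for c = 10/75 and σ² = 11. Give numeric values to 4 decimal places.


c = 10/75 = 0.133333; √c = 0.365148.
λ_− = σ² (1 − √c)² = 11 · (1 − 0.365148)² = 11 · (0.634852)² = 4.433402.
λ_+ = σ² (1 + √c)² = 11 · (1 + 0.365148)² = 11 · (1.365148)² = 20.499931.

Rounded to 4 decimal places: λ_− ≈ 4.4334, λ_+ ≈ 20.4999.


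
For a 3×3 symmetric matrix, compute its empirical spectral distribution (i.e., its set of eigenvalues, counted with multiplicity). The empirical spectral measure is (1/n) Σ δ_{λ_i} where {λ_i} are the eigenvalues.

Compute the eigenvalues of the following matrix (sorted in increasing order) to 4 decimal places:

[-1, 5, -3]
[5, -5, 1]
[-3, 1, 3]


Since M is real symmetric, all three eigenvalues are real; they are the roots of det(λI − M) = λ³ − (tr M) λ² + s λ − det M, where s is the sum of the principal 2×2 minors.
tr M = -1 + (-5) + 3 = -3.
s = ((-1)·(-5) − 5²) + ((-1)·3 − (-3)²) + ((-5)·3 − 1²) = -20 + (-12) + (-16) = -48.
det M (expand along row 1) = (-1)·(-16) − 5·18 + (-3)·(-10) = -44.
Characteristic polynomial: λ³ + 3λ² − 48λ + 44 = 0.
Substitute λ = y + (tr M)/3 = y − 1.000000 to remove the quadratic term: y³ + p·y + q = 0 with p = s − (tr M)²/3 = -51.000000 and q = −2(tr M)³/27 + (tr M)·s/3 − det M = 94.000000.
Three real roots ⇒ use the trigonometric (Viète) form: r = 2√(−p/3) = 8.246211, φ = arccos(3q/(p·r)) = arccos(-0.670540) = 2.305732 rad.
y_k = r·cos(φ/3 − 2πk/3) for k = 0, 1, 2 gives y = 5.928203, 2.000000, -7.928203.
λ_k = y_k − 1.000000 gives λ = 4.9282, 1.0000, -8.9282 (check: the sum is -3.0000 = tr M).

Eigenvalues sorted in increasing order: [-8.9282, 1.0000, 4.9282].
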